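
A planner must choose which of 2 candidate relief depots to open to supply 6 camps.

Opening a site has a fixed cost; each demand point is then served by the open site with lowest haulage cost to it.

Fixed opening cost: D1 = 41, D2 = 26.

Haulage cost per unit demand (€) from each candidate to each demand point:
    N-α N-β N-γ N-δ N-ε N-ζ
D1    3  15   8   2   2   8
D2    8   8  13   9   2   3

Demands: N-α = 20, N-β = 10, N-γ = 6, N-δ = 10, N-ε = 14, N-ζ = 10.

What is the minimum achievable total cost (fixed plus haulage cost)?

Open {D1, D2}: assign each demand point to its cheapest open site.
  N-α→D1 20×3=60, N-β→D2 10×8=80, N-γ→D1 6×8=48, N-δ→D1 10×2=20, N-ε→D1 14×2=28, N-ζ→D2 10×3=30
  haulage cost 266, fixed 67 → total 333.
Compare {D1}: haulage cost 386 + fixed 41 = 427.
Compare {D2}: haulage cost 466 + fixed 26 = 492.

333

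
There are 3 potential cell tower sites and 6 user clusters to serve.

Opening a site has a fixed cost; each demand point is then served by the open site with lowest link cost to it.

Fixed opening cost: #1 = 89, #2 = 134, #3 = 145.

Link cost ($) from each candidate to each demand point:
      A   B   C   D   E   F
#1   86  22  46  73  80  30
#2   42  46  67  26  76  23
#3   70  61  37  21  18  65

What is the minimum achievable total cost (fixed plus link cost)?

Open {#2}: assign each demand point to its cheapest open site.
  A→#2 42, B→#2 46, C→#2 67, D→#2 26, E→#2 76, F→#2 23
  link cost 280, fixed 134 → total 414.
Compare {#3}: link cost 272 + fixed 145 = 417.
Compare {#1}: link cost 337 + fixed 89 = 426.
Compare {#1, #3}: link cost 198 + fixed 234 = 432.
All other subsets cost ≥ 417. Minimum total cost: 414.

414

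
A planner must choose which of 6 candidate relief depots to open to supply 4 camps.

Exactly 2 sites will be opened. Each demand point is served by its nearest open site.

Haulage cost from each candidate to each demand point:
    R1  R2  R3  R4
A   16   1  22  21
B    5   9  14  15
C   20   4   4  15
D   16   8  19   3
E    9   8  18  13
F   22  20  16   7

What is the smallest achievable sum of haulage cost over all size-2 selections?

Open {C, D}.
  R1→D 16, R2→C 4, R3→C 4, R4→D 3  ⇒ total 27.
Compare {B, C}: total 28.
Compare {B, D}: total 30.
No size-2 selection does better; minimum is 27.

27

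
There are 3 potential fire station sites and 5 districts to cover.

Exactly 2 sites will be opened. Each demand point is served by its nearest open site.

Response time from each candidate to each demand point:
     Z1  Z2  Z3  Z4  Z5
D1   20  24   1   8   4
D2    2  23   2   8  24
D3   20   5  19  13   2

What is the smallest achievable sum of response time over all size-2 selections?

Open {D2, D3}.
  Z1→D2 2, Z2→D3 5, Z3→D2 2, Z4→D2 8, Z5→D3 2  ⇒ total 19.
Compare {D1, D3}: total 36.
Compare {D1, D2}: total 38.

19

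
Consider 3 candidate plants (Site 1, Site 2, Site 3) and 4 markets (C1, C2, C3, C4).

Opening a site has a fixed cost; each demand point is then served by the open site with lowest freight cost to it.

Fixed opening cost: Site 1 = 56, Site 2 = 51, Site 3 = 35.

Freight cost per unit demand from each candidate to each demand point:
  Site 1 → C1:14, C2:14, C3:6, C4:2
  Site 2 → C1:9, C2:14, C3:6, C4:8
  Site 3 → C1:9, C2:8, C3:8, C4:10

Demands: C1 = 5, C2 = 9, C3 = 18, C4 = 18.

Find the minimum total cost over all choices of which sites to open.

Open {Site 1, Site 3}: assign each demand point to its cheapest open site.
  C1→Site 3 5×9=45, C2→Site 3 9×8=72, C3→Site 1 18×6=108, C4→Site 1 18×2=36
  freight cost 261, fixed 91 → total 352.
Compare {Site 1}: freight cost 340 + fixed 56 = 396.
Compare {Site 1, Site 2, Site 3}: freight cost 261 + fixed 142 = 403.
Compare {Site 1, Site 2}: freight cost 315 + fixed 107 = 422.
All other subsets cost ≥ 396. Minimum total cost: 352.

352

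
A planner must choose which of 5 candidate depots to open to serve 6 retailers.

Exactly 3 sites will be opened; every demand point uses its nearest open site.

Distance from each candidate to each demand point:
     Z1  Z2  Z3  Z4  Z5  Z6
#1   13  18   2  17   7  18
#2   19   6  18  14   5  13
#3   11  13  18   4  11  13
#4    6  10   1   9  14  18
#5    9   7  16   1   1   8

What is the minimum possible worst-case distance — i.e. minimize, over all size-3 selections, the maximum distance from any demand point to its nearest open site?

8

Open {#1, #4, #5}.
  Farthest demand point is Z6 at distance 8 (to #5); all others are ≤ 8.
With {#2, #4, #5} the worst case is 8.
With {#3, #4, #5} the worst case is 8.
No size-3 selection achieves below 8.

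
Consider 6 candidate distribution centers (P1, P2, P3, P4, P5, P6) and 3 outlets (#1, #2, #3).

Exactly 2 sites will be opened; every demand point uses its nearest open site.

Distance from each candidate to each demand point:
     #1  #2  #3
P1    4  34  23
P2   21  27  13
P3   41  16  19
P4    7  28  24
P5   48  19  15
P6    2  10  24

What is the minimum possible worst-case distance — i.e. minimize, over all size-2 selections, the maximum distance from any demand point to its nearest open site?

13

Open {P2, P6}.
  Farthest demand point is #3 at distance 13 (to P2); all others are ≤ 13.
With {P5, P6} the worst case is 15.
With {P1, P3} the worst case is 19.
No size-2 selection achieves below 13.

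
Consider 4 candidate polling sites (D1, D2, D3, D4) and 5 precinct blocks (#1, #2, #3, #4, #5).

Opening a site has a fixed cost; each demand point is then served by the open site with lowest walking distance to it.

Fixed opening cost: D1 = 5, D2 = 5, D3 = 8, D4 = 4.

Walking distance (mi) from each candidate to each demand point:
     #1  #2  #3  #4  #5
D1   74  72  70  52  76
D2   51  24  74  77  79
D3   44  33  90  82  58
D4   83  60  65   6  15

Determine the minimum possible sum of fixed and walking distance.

170

Open {D2, D4}: assign each demand point to its cheapest open site.
  #1→D2 51, #2→D2 24, #3→D4 65, #4→D4 6, #5→D4 15
  walking distance 161, fixed 9 → total 170.
Compare {D2, D3, D4}: walking distance 154 + fixed 17 = 171.
Compare {D3, D4}: walking distance 163 + fixed 12 = 175.
Compare {D1, D2, D4}: walking distance 161 + fixed 14 = 175.
All other subsets cost ≥ 171. Minimum total cost: 170.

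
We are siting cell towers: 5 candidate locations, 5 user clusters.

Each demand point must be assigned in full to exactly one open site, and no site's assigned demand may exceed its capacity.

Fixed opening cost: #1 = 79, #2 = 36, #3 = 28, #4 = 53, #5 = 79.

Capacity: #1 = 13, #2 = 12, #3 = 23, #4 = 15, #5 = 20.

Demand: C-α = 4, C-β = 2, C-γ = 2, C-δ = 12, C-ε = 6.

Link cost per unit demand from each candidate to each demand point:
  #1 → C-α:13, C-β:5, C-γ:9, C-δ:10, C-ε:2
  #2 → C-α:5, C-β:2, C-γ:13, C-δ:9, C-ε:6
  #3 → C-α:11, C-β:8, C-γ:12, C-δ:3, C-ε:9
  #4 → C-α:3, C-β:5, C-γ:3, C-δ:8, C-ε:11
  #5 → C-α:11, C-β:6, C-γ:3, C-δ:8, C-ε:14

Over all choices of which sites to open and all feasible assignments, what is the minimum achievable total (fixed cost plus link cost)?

Open {#2, #3}; cheapest assignment that respects the capacities:
  #2 (cap 12, load 12): C-α, C-β, C-ε — cost 4×5 + 2×2 + 6×6 = 60
  #3 (cap 23, load 14): C-γ, C-δ — cost 2×12 + 12×3 = 60
  Shipping 120, fixed 64 → total 184.
  Any other capacity-feasible assignment to {#2, #3} ships for at least 120.
Compare {#3, #4}: its best feasible assignment gives total 199.
Compare {#2, #3, #4}: its best feasible assignment gives total 211.
Every other set of open sites that can feasibly serve all demand totals ≥ 199 even under its best assignment. Minimum: 184.

184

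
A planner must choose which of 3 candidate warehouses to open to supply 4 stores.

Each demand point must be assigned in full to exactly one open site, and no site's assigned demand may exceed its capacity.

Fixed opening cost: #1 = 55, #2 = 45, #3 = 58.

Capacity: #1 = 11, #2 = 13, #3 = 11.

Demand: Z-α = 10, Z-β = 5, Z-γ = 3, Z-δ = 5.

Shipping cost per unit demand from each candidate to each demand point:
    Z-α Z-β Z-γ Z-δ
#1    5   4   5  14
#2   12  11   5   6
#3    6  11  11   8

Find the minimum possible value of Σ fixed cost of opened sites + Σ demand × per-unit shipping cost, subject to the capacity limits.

Open {#1, #2}; cheapest assignment that respects the capacities:
  #1 (cap 11, load 10): Z-α — cost 10×5 = 50
  #2 (cap 13, load 13): Z-β, Z-γ, Z-δ — cost 5×11 + 3×5 + 5×6 = 100
  Shipping 150, fixed 100 → total 250.
  Any other capacity-feasible assignment to {#1, #2} ships for at least 150.
Compare {#2, #3}: its best feasible assignment gives total 263.
Compare {#1, #2, #3}: its best feasible assignment gives total 283.
Every other set of open sites that can feasibly serve all demand totals ≥ 263 even under its best assignment. Minimum: 250.

250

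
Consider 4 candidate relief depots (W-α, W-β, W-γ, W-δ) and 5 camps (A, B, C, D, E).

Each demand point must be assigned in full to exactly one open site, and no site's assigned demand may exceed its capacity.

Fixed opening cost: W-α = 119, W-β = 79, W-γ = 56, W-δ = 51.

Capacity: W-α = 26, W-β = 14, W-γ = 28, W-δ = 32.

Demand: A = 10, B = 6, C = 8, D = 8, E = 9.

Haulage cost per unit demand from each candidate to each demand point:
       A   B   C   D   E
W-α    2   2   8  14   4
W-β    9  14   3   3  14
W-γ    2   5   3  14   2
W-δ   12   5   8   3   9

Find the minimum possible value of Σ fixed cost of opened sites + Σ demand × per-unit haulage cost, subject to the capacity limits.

Open {W-γ, W-δ}; cheapest assignment that respects the capacities:
  W-γ (cap 28, load 27): A, C, E — cost 10×2 + 8×3 + 9×2 = 62
  W-δ (cap 32, load 14): B, D — cost 6×5 + 8×3 = 54
  Shipping 116, fixed 107 → total 223.
  Any other capacity-feasible assignment to {W-γ, W-δ} ships for at least 116.
Compare {W-β, W-γ, W-δ}: its best feasible assignment gives total 302.
Compare {W-β, W-γ}: its best feasible assignment gives total 305.
Every other set of open sites that can feasibly serve all demand totals ≥ 302 even under its best assignment. Minimum: 223.

223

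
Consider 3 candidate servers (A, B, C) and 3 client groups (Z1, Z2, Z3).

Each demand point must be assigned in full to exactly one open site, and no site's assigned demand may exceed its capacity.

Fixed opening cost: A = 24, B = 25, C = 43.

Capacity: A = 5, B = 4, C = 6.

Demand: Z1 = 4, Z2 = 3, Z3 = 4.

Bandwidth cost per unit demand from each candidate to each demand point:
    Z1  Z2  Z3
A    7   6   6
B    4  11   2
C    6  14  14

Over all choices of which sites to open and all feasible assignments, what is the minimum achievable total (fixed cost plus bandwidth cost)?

Open {A, B, C}; cheapest assignment that respects the capacities:
  A (cap 5, load 3): Z2 — cost 3×6 = 18
  B (cap 4, load 4): Z3 — cost 4×2 = 8
  C (cap 6, load 4): Z1 — cost 4×6 = 24
  Shipping 50, fixed 92 → total 142.
  Any other capacity-feasible assignment to {A, B, C} ships for at least 50.
Total demand is 11; every other set of sites either has combined capacity below 11 or cannot fit the demands without splitting one across sites, so {A, B, C} is the only feasible choice of open sites. Minimum: 142.

142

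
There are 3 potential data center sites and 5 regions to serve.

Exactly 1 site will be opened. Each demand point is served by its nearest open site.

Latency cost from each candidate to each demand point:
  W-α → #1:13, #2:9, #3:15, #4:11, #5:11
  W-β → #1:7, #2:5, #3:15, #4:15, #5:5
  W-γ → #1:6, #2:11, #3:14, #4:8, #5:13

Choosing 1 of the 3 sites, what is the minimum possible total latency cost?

47

Open {W-β}.
  #1→W-β 7, #2→W-β 5, #3→W-β 15, #4→W-β 15, #5→W-β 5  ⇒ total 47.
Compare {W-γ}: total 52.
Compare {W-α}: total 59.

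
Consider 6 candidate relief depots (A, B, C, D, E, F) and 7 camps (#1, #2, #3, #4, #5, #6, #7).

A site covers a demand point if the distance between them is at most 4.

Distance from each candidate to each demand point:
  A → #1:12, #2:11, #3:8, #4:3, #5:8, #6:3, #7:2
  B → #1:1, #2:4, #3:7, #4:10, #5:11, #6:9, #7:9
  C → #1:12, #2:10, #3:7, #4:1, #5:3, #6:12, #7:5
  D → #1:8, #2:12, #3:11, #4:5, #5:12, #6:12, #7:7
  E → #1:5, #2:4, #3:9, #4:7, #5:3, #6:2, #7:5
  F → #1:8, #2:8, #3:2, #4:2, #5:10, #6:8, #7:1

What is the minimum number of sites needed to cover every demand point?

3

Coverage sets (demand points within 4 of each site):
  A: {#4, #6, #7}
  B: {#1, #2}
  C: {#4, #5}
  D: {}
  E: {#2, #5, #6}
  F: {#3, #4, #7}
No 2 sites suffice: every size-2 union leaves at least one demand point uncovered.
But {B, E, F} covers everything, so the minimum is 3.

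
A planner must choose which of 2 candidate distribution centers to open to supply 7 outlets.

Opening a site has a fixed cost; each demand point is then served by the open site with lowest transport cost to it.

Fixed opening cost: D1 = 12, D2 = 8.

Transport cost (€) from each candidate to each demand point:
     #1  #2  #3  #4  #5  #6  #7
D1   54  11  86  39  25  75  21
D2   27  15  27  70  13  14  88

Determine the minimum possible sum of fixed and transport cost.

Open {D1, D2}: assign each demand point to its cheapest open site.
  #1→D2 27, #2→D1 11, #3→D2 27, #4→D1 39, #5→D2 13, #6→D2 14, #7→D1 21
  transport cost 152, fixed 20 → total 172.
Compare {D2}: transport cost 254 + fixed 8 = 262.
Compare {D1}: transport cost 311 + fixed 12 = 323.

172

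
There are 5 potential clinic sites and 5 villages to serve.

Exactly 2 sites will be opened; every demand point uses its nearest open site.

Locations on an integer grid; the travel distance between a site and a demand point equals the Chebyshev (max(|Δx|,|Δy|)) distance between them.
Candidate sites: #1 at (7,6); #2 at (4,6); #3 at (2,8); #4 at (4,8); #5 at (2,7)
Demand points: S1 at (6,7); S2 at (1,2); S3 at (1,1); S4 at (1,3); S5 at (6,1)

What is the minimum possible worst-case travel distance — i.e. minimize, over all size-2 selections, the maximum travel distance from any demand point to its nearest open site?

Open {#1, #2}.
  Farthest demand point is S3 at travel distance 5 (to #2); all others are ≤ 5.
With {#2, #3} the worst case is 5.
With {#2, #4} the worst case is 5.
No size-2 selection achieves below 5.

5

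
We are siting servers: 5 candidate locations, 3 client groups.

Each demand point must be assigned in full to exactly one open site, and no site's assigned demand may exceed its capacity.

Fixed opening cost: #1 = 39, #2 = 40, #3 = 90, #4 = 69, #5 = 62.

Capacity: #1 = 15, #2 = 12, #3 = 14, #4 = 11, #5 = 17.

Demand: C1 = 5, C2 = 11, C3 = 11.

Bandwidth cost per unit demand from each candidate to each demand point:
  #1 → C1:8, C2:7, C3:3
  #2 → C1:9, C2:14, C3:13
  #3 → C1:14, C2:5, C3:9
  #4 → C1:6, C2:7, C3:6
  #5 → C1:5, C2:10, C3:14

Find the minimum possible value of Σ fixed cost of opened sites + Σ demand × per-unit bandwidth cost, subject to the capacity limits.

Open {#1, #5}; cheapest assignment that respects the capacities:
  #1 (cap 15, load 11): C3 — cost 11×3 = 33
  #5 (cap 17, load 16): C1, C2 — cost 5×5 + 11×10 = 135
  Shipping 168, fixed 101 → total 269.
  Any other capacity-feasible assignment to {#1, #5} ships for at least 168.
Compare {#1, #2, #3}: its best feasible assignment gives total 302.
Compare {#1, #2, #4}: its best feasible assignment gives total 303.
Every other set of open sites that can feasibly serve all demand totals ≥ 302 even under its best assignment. Minimum: 269.

269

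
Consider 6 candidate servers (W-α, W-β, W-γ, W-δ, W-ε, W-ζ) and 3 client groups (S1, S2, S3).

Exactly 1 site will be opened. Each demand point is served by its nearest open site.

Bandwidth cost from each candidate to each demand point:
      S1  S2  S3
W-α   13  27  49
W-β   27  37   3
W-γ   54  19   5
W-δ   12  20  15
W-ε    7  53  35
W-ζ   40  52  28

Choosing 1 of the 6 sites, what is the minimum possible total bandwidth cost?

47

Open {W-δ}.
  S1→W-δ 12, S2→W-δ 20, S3→W-δ 15  ⇒ total 47.
Compare {W-β}: total 67.
Compare {W-γ}: total 78.
No size-1 selection does better; minimum is 47.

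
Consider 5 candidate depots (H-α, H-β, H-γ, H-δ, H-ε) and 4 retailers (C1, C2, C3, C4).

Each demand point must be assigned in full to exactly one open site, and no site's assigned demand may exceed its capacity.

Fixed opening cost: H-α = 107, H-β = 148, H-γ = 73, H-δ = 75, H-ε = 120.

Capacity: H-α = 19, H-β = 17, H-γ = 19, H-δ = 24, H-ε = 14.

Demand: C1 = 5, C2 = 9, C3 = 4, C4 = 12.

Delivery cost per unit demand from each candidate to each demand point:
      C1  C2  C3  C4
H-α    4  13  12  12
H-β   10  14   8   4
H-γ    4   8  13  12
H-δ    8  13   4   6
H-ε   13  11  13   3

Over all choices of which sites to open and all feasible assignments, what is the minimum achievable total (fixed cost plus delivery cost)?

328

Open {H-γ, H-δ}; cheapest assignment that respects the capacities:
  H-γ (cap 19, load 14): C1, C2 — cost 5×4 + 9×8 = 92
  H-δ (cap 24, load 16): C3, C4 — cost 4×4 + 12×6 = 88
  Shipping 180, fixed 148 → total 328.
  Any other capacity-feasible assignment to {H-γ, H-δ} ships for at least 180.
Compare {H-γ, H-ε}: its best feasible assignment gives total 373.
Compare {H-β, H-γ}: its best feasible assignment gives total 393.
Every other set of open sites that can feasibly serve all demand totals ≥ 373 even under its best assignment. Minimum: 328.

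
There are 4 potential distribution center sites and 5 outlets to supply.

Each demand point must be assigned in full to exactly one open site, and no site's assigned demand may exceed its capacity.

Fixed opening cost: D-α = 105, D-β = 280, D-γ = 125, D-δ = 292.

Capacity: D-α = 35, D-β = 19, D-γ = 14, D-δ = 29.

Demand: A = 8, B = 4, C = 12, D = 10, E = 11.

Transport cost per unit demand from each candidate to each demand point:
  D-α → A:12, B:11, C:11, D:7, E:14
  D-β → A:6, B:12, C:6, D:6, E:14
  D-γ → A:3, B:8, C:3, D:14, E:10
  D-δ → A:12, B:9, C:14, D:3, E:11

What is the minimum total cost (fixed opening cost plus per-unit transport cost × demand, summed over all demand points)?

Open {D-α, D-γ}; cheapest assignment that respects the capacities:
  D-α (cap 35, load 33): A, B, D, E — cost 8×12 + 4×11 + 10×7 + 11×14 = 364
  D-γ (cap 14, load 12): C — cost 12×3 = 36
  Shipping 400, fixed 230 → total 630.
  Any other capacity-feasible assignment to {D-α, D-γ} ships for at least 400.
Compare {D-α, D-δ}: its best feasible assignment gives total 812.
Compare {D-α, D-β}: its best feasible assignment gives total 821.
Every other set of open sites that can feasibly serve all demand totals ≥ 812 even under its best assignment. Minimum: 630.

630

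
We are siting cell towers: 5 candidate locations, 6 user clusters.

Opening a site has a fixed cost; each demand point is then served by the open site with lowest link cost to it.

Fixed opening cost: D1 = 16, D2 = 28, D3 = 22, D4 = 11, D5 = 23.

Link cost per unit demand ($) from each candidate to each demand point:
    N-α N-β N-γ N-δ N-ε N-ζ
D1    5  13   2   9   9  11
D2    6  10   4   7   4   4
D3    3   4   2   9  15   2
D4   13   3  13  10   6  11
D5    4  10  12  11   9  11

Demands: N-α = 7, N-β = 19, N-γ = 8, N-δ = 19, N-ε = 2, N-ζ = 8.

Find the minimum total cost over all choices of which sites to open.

Open {D2, D3, D4}: assign each demand point to its cheapest open site.
  N-α→D3 7×3=21, N-β→D4 19×3=57, N-γ→D3 8×2=16, N-δ→D2 19×7=133, N-ε→D2 2×4=8, N-ζ→D3 8×2=16
  link cost 251, fixed 61 → total 312.
Compare {D2, D3}: link cost 270 + fixed 50 = 320.
Compare {D3, D4}: link cost 293 + fixed 33 = 326.
Compare {D1, D2, D3, D4}: link cost 251 + fixed 77 = 328.
All other subsets cost ≥ 320. Minimum total cost: 312.

312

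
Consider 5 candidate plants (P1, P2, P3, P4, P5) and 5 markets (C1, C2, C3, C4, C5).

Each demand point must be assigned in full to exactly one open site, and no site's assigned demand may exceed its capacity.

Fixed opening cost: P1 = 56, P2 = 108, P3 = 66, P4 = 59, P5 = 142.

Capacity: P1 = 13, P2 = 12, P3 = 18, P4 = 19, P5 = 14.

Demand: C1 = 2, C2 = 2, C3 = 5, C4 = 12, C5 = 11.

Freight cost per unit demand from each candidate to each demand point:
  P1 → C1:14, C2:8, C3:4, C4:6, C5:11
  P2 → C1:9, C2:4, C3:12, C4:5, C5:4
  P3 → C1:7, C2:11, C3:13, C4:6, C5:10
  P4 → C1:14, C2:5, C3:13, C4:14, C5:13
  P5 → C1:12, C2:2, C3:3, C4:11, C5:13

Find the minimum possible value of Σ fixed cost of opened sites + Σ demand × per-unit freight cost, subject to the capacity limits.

Open {P1, P2, P3}; cheapest assignment that respects the capacities:
  P1 (cap 13, load 7): C2, C3 — cost 2×8 + 5×4 = 36
  P2 (cap 12, load 11): C5 — cost 11×4 = 44
  P3 (cap 18, load 14): C1, C4 — cost 2×7 + 12×6 = 86
  Shipping 166, fixed 230 → total 396.
  Any other capacity-feasible assignment to {P1, P2, P3} ships for at least 166.
Compare {P3, P4}: its best feasible assignment gives total 429.
Compare {P2, P3, P4}: its best feasible assignment gives total 438.
Every other set of open sites that can feasibly serve all demand totals ≥ 429 even under its best assignment. Minimum: 396.

396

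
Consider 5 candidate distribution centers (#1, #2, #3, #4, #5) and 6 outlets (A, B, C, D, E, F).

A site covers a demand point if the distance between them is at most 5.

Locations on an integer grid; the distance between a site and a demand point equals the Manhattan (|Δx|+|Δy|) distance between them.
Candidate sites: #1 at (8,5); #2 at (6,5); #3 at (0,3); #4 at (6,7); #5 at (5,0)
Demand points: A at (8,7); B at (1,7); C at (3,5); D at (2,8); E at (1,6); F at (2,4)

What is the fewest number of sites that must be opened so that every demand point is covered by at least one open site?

Coverage sets (demand points within 5 of each site):
  #1: {A, C}
  #2: {A, C, F}
  #3: {B, C, E, F}
  #4: {A, B, C, D}
  #5: {}
No single site covers all 6 demand points.
But {#3, #4} covers everything, so the minimum is 2.

2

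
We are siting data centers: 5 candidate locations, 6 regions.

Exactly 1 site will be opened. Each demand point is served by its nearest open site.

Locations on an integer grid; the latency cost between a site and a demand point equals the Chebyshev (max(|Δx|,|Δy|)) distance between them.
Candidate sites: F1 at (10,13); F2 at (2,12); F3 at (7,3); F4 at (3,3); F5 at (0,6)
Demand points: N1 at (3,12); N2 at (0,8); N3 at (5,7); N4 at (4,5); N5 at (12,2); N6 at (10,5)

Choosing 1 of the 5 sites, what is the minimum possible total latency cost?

31

Open {F3}.
  N1→F3 9, N2→F3 7, N3→F3 4, N4→F3 3, N5→F3 5, N6→F3 3  ⇒ total 31.
Compare {F2}: total 35.
Compare {F4}: total 36.
No size-1 selection does better; minimum is 31.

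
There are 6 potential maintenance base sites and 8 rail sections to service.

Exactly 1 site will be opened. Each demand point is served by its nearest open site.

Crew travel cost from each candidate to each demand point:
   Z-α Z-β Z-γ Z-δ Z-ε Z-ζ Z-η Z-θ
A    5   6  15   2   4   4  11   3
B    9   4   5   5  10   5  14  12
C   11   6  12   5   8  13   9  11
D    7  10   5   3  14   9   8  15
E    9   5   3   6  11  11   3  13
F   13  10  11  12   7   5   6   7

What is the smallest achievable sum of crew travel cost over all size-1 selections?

50

Open {A}.
  Z-α→A 5, Z-β→A 6, Z-γ→A 15, Z-δ→A 2, Z-ε→A 4, Z-ζ→A 4, Z-η→A 11, Z-θ→A 3  ⇒ total 50.
Compare {E}: total 61.
Compare {B}: total 64.
No size-1 selection does better; minimum is 50.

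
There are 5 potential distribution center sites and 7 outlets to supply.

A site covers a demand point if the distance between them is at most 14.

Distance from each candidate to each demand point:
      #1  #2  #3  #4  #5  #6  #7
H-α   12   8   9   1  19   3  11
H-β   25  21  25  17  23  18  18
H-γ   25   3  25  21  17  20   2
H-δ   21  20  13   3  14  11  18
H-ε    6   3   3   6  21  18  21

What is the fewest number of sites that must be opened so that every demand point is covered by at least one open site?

2

Coverage sets (demand points within 14 of each site):
  H-α: {#1, #2, #3, #4, #6, #7}
  H-β: {}
  H-γ: {#2, #7}
  H-δ: {#3, #4, #5, #6}
  H-ε: {#1, #2, #3, #4}
No single site covers all 7 demand points.
But {H-α, H-δ} covers everything, so the minimum is 2.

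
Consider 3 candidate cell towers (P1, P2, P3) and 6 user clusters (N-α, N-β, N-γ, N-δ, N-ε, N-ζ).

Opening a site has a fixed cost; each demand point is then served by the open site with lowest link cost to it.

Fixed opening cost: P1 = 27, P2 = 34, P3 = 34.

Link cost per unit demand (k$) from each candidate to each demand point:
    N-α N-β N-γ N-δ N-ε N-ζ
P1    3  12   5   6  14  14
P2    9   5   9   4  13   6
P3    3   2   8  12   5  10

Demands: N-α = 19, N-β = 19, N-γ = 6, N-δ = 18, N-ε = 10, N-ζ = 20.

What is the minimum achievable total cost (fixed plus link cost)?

Open {P2, P3}: assign each demand point to its cheapest open site.
  N-α→P3 19×3=57, N-β→P3 19×2=38, N-γ→P3 6×8=48, N-δ→P2 18×4=72, N-ε→P3 10×5=50, N-ζ→P2 20×6=120
  link cost 385, fixed 68 → total 453.
Compare {P1, P2, P3}: link cost 367 + fixed 95 = 462.
Compare {P1, P3}: link cost 483 + fixed 61 = 544.
Compare {P1, P2}: link cost 504 + fixed 61 = 565.
All other subsets cost ≥ 462. Minimum total cost: 453.

453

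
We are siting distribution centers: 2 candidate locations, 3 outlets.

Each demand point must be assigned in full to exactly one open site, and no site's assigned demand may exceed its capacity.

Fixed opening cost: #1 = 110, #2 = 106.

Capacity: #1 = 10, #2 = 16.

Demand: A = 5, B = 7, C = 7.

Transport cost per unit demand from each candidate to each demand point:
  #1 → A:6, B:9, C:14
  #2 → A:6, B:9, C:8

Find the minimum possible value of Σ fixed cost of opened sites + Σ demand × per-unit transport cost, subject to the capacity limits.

365

Open {#1, #2}; cheapest assignment that respects the capacities:
  #1 (cap 10, load 7): B — cost 7×9 = 63
  #2 (cap 16, load 12): A, C — cost 5×6 + 7×8 = 86
  Shipping 149, fixed 216 → total 365.
  Any other capacity-feasible assignment to {#1, #2} ships for at least 149.
Total demand is 19 and no other set of sites has combined capacity ≥ 19, so {#1, #2} is the only feasible choice of open sites. Minimum: 365.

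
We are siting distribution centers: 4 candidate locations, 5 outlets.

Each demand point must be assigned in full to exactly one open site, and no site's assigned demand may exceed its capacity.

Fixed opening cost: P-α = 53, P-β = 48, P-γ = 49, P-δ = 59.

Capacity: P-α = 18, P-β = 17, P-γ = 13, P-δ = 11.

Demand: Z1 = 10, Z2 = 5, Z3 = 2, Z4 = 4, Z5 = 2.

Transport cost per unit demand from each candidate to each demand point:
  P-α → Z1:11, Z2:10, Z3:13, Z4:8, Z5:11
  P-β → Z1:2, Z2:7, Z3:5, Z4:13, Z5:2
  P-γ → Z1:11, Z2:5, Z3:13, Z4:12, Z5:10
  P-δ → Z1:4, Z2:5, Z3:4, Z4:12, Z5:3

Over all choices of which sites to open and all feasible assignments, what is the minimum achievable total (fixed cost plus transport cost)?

204

Open {P-β, P-γ}; cheapest assignment that respects the capacities:
  P-β (cap 17, load 14): Z1, Z3, Z5 — cost 10×2 + 2×5 + 2×2 = 34
  P-γ (cap 13, load 9): Z2, Z4 — cost 5×5 + 4×12 = 73
  Shipping 107, fixed 97 → total 204.
  Any other capacity-feasible assignment to {P-β, P-γ} ships for at least 107.
Compare {P-β, P-δ}: its best feasible assignment gives total 212.
Compare {P-α, P-β}: its best feasible assignment gives total 217.
Every other set of open sites that can feasibly serve all demand totals ≥ 212 even under its best assignment. Minimum: 204.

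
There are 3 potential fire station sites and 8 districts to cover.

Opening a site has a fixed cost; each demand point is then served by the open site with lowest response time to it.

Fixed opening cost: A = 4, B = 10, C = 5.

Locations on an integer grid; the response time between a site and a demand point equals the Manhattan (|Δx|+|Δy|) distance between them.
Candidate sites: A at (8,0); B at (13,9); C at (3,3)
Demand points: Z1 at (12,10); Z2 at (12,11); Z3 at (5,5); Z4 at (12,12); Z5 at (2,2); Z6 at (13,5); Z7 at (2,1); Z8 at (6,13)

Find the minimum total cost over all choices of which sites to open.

48

Open {B, C}: assign each demand point to its cheapest open site.
  Z1→B 2, Z2→B 3, Z3→C 4, Z4→B 4, Z5→C 2, Z6→B 4, Z7→C 3, Z8→B 11
  response time 33, fixed 15 → total 48.
Compare {A, B, C}: response time 33 + fixed 19 = 52.
Compare {A, B}: response time 47 + fixed 14 = 61.
Compare {B}: response time 73 + fixed 10 = 83.
All other subsets cost ≥ 52. Minimum total cost: 48.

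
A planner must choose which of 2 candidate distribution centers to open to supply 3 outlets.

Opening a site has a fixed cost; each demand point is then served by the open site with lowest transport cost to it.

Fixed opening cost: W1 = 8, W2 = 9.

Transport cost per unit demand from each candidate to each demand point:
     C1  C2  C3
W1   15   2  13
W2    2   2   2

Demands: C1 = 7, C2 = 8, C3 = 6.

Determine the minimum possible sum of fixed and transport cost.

Open {W2}: assign each demand point to its cheapest open site.
  C1→W2 7×2=14, C2→W2 8×2=16, C3→W2 6×2=12
  transport cost 42, fixed 9 → total 51.
Compare {W1, W2}: transport cost 42 + fixed 17 = 59.
Compare {W1}: transport cost 199 + fixed 8 = 207.

51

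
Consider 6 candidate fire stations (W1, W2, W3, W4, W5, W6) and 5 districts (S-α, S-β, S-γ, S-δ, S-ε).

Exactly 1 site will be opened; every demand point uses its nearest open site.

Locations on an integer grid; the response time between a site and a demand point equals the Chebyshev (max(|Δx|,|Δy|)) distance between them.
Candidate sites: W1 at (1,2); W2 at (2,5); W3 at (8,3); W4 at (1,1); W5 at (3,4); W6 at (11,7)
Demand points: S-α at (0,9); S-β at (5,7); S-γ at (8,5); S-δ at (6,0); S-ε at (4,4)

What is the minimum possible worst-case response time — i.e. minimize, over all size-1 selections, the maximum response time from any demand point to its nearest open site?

5

Open {W5}.
  Farthest demand point is S-α at response time 5 (to W5); all others are ≤ 5.
With {W2} the worst case is 6.
With {W1} the worst case is 7.
No size-1 selection achieves below 5.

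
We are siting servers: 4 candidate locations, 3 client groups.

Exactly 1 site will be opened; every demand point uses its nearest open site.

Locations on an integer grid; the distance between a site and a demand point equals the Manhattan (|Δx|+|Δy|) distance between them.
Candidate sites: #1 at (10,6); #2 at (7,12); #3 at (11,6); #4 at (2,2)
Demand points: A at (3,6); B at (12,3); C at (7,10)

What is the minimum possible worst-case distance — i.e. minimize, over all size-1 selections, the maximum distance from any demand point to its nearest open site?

7

Open {#1}.
  Farthest demand point is A at distance 7 (to #1); all others are ≤ 7.
With {#3} the worst case is 8.
With {#4} the worst case is 13.
No size-1 selection achieves below 7.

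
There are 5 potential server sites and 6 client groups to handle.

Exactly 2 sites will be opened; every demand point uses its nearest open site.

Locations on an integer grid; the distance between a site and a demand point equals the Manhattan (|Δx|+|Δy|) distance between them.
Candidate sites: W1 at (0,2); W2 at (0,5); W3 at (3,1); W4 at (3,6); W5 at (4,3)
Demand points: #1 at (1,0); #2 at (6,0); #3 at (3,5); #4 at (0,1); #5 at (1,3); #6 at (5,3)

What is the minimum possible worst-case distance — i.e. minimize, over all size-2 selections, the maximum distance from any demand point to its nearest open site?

Open {W1, W3}.
  Farthest demand point is #2 at distance 4 (to W3); all others are ≤ 4.
With {W2, W3} the worst case is 4.
With {W3, W4} the worst case is 4.
No size-2 selection achieves below 4.

4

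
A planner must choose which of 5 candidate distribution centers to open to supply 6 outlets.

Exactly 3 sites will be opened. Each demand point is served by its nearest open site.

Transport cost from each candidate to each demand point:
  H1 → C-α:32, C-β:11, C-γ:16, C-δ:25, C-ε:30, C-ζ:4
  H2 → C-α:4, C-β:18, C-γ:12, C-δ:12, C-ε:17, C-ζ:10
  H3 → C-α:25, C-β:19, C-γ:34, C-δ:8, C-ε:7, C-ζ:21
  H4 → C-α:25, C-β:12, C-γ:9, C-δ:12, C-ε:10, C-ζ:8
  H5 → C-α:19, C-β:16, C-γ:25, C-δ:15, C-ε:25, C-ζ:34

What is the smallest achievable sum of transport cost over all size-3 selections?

Open {H1, H2, H3}.
  C-α→H2 4, C-β→H1 11, C-γ→H2 12, C-δ→H3 8, C-ε→H3 7, C-ζ→H1 4  ⇒ total 46.
Compare {H2, H3, H4}: total 48.
Compare {H1, H2, H4}: total 50.
No size-3 selection does better; minimum is 46.

46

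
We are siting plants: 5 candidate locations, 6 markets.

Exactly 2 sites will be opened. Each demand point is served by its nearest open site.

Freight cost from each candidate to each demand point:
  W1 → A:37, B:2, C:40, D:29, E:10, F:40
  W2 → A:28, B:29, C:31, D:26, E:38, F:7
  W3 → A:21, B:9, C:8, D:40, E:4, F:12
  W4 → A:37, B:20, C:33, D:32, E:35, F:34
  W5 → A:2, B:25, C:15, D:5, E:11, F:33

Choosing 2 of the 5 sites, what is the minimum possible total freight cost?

40

Open {W3, W5}.
  A→W5 2, B→W3 9, C→W3 8, D→W5 5, E→W3 4, F→W3 12  ⇒ total 40.
Compare {W2, W5}: total 65.
Compare {W1, W5}: total 67.
No size-2 selection does better; minimum is 40.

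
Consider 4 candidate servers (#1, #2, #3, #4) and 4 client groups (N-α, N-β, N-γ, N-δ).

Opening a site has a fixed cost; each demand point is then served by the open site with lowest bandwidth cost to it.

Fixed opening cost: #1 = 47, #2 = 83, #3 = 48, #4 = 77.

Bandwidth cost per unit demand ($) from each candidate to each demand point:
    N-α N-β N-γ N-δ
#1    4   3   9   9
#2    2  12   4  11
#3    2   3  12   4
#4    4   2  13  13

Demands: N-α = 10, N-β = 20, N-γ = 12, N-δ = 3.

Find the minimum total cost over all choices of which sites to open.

Open {#2, #3}: assign each demand point to its cheapest open site.
  N-α→#2 10×2=20, N-β→#3 20×3=60, N-γ→#2 12×4=48, N-δ→#3 3×4=12
  bandwidth cost 140, fixed 131 → total 271.
Compare {#1}: bandwidth cost 235 + fixed 47 = 282.
Compare {#3}: bandwidth cost 236 + fixed 48 = 284.
Compare {#1, #2}: bandwidth cost 155 + fixed 130 = 285.
All other subsets cost ≥ 282. Minimum total cost: 271.

271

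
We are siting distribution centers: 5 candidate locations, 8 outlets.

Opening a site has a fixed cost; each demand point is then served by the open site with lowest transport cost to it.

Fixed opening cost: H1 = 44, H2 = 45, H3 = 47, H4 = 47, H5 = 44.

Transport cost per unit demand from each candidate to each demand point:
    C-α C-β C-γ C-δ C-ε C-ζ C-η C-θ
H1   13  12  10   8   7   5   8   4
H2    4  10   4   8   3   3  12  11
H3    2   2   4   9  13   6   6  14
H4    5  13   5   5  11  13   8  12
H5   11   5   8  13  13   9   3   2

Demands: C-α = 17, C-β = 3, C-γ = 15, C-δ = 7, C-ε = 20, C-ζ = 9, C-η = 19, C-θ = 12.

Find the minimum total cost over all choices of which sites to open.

456

Open {H2, H5}: assign each demand point to its cheapest open site.
  C-α→H2 17×4=68, C-β→H5 3×5=15, C-γ→H2 15×4=60, C-δ→H2 7×8=56, C-ε→H2 20×3=60, C-ζ→H2 9×3=27, C-η→H5 19×3=57, C-θ→H5 12×2=24
  transport cost 367, fixed 89 → total 456.
Compare {H2, H3, H5}: transport cost 324 + fixed 136 = 460.
Compare {H2, H4, H5}: transport cost 346 + fixed 136 = 482.
Compare {H2, H3, H4, H5}: transport cost 303 + fixed 183 = 486.
All other subsets cost ≥ 460. Minimum total cost: 456.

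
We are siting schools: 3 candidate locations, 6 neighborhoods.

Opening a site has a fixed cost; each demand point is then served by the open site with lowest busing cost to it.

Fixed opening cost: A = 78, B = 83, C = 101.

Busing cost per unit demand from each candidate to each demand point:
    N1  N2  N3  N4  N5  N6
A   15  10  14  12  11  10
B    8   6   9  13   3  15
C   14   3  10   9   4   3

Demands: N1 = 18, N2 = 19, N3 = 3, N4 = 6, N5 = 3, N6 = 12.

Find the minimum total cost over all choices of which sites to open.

511

Open {B, C}: assign each demand point to its cheapest open site.
  N1→B 18×8=144, N2→C 19×3=57, N3→B 3×9=27, N4→C 6×9=54, N5→B 3×3=9, N6→C 12×3=36
  busing cost 327, fixed 184 → total 511.
Compare {C}: busing cost 441 + fixed 101 = 542.
Compare {A, B, C}: busing cost 327 + fixed 262 = 589.
Compare {A, C}: busing cost 441 + fixed 179 = 620.
All other subsets cost ≥ 542. Minimum total cost: 511.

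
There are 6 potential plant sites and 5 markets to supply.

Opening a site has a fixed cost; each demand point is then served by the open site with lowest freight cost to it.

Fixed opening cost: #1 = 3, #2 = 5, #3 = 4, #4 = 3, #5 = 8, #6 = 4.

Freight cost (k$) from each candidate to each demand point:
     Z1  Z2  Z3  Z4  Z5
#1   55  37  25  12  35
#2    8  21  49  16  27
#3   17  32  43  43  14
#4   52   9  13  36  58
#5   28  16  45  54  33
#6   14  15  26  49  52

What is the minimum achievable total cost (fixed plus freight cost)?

Open {#1, #2, #3, #4}: assign each demand point to its cheapest open site.
  Z1→#2 8, Z2→#4 9, Z3→#4 13, Z4→#1 12, Z5→#3 14
  freight cost 56, fixed 15 → total 71.
Compare {#2, #3, #4}: freight cost 60 + fixed 12 = 72.
Compare {#1, #3, #4}: freight cost 65 + fixed 10 = 75.
Compare {#1, #2, #3, #4, #6}: freight cost 56 + fixed 19 = 75.
All other subsets cost ≥ 72. Minimum total cost: 71.

71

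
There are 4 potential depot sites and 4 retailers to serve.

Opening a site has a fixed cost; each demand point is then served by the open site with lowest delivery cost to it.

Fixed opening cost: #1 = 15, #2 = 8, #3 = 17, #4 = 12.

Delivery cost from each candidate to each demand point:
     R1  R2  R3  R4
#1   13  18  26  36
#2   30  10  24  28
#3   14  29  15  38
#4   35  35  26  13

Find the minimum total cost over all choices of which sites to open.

Open {#2, #3, #4}: assign each demand point to its cheapest open site.
  R1→#3 14, R2→#2 10, R3→#3 15, R4→#4 13
  delivery cost 52, fixed 37 → total 89.
Compare {#2, #3}: delivery cost 67 + fixed 25 = 92.
Compare {#1, #2, #4}: delivery cost 60 + fixed 35 = 95.
Compare {#1, #4}: delivery cost 70 + fixed 27 = 97.
All other subsets cost ≥ 92. Minimum total cost: 89.

89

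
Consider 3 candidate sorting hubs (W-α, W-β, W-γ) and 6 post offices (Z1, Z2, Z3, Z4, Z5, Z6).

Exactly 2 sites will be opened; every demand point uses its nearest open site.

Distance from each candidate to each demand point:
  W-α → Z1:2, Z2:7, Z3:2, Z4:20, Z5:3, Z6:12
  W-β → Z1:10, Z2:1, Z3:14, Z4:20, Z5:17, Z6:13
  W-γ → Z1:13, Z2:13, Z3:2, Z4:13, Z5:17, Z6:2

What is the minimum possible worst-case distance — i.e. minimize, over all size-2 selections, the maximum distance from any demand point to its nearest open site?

13

Open {W-α, W-γ}.
  Farthest demand point is Z4 at distance 13 (to W-γ); all others are ≤ 13.
With {W-β, W-γ} the worst case is 17.
With {W-α, W-β} the worst case is 20.
No size-2 selection achieves below 13.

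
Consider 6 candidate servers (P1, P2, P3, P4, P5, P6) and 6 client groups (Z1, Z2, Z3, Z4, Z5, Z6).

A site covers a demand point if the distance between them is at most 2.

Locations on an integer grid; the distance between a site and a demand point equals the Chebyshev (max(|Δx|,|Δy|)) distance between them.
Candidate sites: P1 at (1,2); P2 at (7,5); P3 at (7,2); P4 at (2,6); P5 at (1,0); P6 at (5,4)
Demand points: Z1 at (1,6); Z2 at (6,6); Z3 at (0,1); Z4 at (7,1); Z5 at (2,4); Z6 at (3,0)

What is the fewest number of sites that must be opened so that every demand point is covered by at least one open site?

Coverage sets (demand points within 2 of each site):
  P1: {Z3, Z5, Z6}
  P2: {Z2}
  P3: {Z4}
  P4: {Z1, Z5}
  P5: {Z3, Z6}
  P6: {Z2}
No 3 sites suffice: every size-3 union leaves at least one demand point uncovered.
But {P1, P2, P3, P4} covers everything, so the minimum is 4.

4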